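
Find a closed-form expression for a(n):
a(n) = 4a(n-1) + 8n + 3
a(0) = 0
First-order linear with linear forcing.
Homogeneous solution: a_h(n) = A·(4)^n.
Try particular a_p(n) = pn + q. Substituting:
  pn + q = 4(p(n-1) + q) + 8n + 3.
Matching the n-coefficient: p = 4p + 8 ⇒ p = - \frac{8}{3}.
Matching constants: q = -4p + 4q + 3 ⇒ q = - \frac{41}{9}.
General: a(n) = A·(4)^n - \frac{8 n}{3} - \frac{41}{9}.
Apply a(0) = 0: A - \frac{41}{9} = 0 ⇒ A = \frac{41}{9}.
So a(n) = \frac{41 \cdot 4^{n}}{9} - \frac{8 n}{3} - \frac{41}{9}.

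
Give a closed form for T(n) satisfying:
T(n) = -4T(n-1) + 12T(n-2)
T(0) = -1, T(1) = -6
Characteristic equation: x² + 4x - 12 = 0, which factors as (x - (2))(x - (-6)) = 0.
Roots r₁ = 2, r₂ = -6 (distinct).
General solution: T(n) = A·(2)^n + B·(-6)^n.
From T(0) = -1: A + B = -1.
From T(1) = -6: 2A - 6B = -6.
Solving: A = - \frac{3}{2}, B = \frac{1}{2}.
So T(n) = \frac{\left(-6\right)^{n}}{2} - \frac{3 \cdot 2^{n}}{2}.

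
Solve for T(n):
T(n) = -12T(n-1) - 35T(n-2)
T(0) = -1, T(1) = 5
Characteristic equation: x² + 12x + 35 = 0, which factors as (x - (-7))(x - (-5)) = 0.
Roots r₁ = -7, r₂ = -5 (distinct).
General solution: T(n) = A·(-7)^n + B·(-5)^n.
From T(0) = -1: A + B = -1.
From T(1) = 5: -7A - 5B = 5.
Solving: A = 0, B = -1.
So T(n) = - \left(-5\right)^{n}.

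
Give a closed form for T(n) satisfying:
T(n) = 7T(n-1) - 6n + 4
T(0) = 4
First-order linear with linear forcing.
Homogeneous solution: T_h(n) = A·(7)^n.
Try particular T_p(n) = pn + q. Substituting:
  pn + q = 7(p(n-1) + q) - 6n + 4.
Matching the n-coefficient: p = 7p - 6 ⇒ p = 1.
Matching constants: q = -7p + 7q + 4 ⇒ q = \frac{1}{2}.
General: T(n) = A·(7)^n + n + \frac{1}{2}.
Apply T(0) = 4: A + \frac{1}{2} = 4 ⇒ A = \frac{7}{2}.
So T(n) = \frac{7 \cdot 7^{n}}{2} + n + \frac{1}{2}.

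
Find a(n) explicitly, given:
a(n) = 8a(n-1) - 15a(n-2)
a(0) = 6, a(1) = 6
Characteristic equation: x² - 8x + 15 = 0, which factors as (x - (5))(x - (3)) = 0.
Roots r₁ = 5, r₂ = 3 (distinct).
General solution: a(n) = A·(5)^n + B·(3)^n.
From a(0) = 6: A + B = 6.
From a(1) = 6: 5A + 3B = 6.
Solving: A = -6, B = 12.
So a(n) = 12 \cdot 3^{n} - 6 \cdot 5^{n}.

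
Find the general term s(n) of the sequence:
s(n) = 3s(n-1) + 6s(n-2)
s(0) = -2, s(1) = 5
Characteristic equation: x² - 3x - 6 = 0.
Discriminant Δ = (3)² + 4·(6) = 33.
Roots r₁,₂ = (3 ± √33)/2, so r₁ = \frac{3}{2} + \frac{\sqrt{33}}{2}, r₂ = \frac{3}{2} - \frac{\sqrt{33}}{2}.
General solution: s(n) = A·r₁^n + B·r₂^n.
From the initial conditions, A + B = -2 and r₁A + r₂B = 5.
Since r₁ - r₂ = √33: A = (5 - (-2)r₂)/√33 = -1 + \frac{8 \sqrt{33}}{33}, and B = -2 - A = - \frac{8 \sqrt{33}}{33} - 1.
So s(n) = \left(-1 + \frac{8 \sqrt{33}}{33}\right)\left(\frac{3}{2} + \frac{\sqrt{33}}{2}\right)^n + \left(- \frac{8 \sqrt{33}}{33} - 1\right)\left(\frac{3}{2} - \frac{\sqrt{33}}{2}\right)^n.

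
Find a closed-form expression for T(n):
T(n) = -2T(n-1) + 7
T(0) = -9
First-order linear non-homogeneous.
Homogeneous solution: T_h(n) = A·(-2)^n.
Try constant particular solution T_p = K: K = -2K + 7 ⇒ K = \frac{7}{3}.
General: T(n) = A·(-2)^n + \frac{7}{3}.
Apply T(0) = -9: A + \frac{7}{3} = -9 ⇒ A = - \frac{34}{3}.
So T(n) = \frac{7}{3} - \frac{34 \left(-2\right)^{n}}{3}.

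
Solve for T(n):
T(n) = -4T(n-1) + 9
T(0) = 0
First-order linear non-homogeneous.
Homogeneous solution: T_h(n) = A·(-4)^n.
Try constant particular solution T_p = K: K = -4K + 9 ⇒ K = \frac{9}{5}.
General: T(n) = A·(-4)^n + \frac{9}{5}.
Apply T(0) = 0: A + \frac{9}{5} = 0 ⇒ A = - \frac{9}{5}.
So T(n) = \frac{9}{5} - \frac{9 \left(-4\right)^{n}}{5}.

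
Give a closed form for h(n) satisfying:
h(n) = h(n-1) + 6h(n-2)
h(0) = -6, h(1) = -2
Characteristic equation: x² - x - 6 = 0, which factors as (x - (-2))(x - (3)) = 0.
Roots r₁ = -2, r₂ = 3 (distinct).
General solution: h(n) = A·(-2)^n + B·(3)^n.
From h(0) = -6: A + B = -6.
From h(1) = -2: -2A + 3B = -2.
Solving: A = - \frac{16}{5}, B = - \frac{14}{5}.
So h(n) = - \frac{16 \left(-2\right)^{n}}{5} - \frac{14 \cdot 3^{n}}{5}.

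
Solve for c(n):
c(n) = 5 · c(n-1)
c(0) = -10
Pure geometric recurrence with ratio 5.
By induction c(n) = c(0) · (5)^n = - 10 \cdot 5^{n}.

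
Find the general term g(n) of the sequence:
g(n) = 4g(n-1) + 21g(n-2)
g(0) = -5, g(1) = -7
Characteristic equation: x² - 4x - 21 = 0, which factors as (x - (-3))(x - (7)) = 0.
Roots r₁ = -3, r₂ = 7 (distinct).
General solution: g(n) = A·(-3)^n + B·(7)^n.
From g(0) = -5: A + B = -5.
From g(1) = -7: -3A + 7B = -7.
Solving: A = - \frac{14}{5}, B = - \frac{11}{5}.
So g(n) = - \frac{14 \left(-3\right)^{n}}{5} - \frac{11 \cdot 7^{n}}{5}.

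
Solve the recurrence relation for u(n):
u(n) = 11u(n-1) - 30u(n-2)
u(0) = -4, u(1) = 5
Characteristic equation: x² - 11x + 30 = 0, which factors as (x - (6))(x - (5)) = 0.
Roots r₁ = 6, r₂ = 5 (distinct).
General solution: u(n) = A·(6)^n + B·(5)^n.
From u(0) = -4: A + B = -4.
From u(1) = 5: 6A + 5B = 5.
Solving: A = 25, B = -29.
So u(n) = - 29 \cdot 5^{n} + 25 \cdot 6^{n}.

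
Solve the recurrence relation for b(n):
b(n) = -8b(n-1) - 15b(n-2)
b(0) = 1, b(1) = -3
Characteristic equation: x² + 8x + 15 = 0, which factors as (x - (-5))(x - (-3)) = 0.
Roots r₁ = -5, r₂ = -3 (distinct).
General solution: b(n) = A·(-5)^n + B·(-3)^n.
From b(0) = 1: A + B = 1.
From b(1) = -3: -5A - 3B = -3.
Solving: A = 0, B = 1.
So b(n) = \left(-3\right)^{n}.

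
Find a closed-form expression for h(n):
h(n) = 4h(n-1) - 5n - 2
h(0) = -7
First-order linear with linear forcing.
Homogeneous solution: h_h(n) = A·(4)^n.
Try particular h_p(n) = pn + q. Substituting:
  pn + q = 4(p(n-1) + q) - 5n - 2.
Matching the n-coefficient: p = 4p - 5 ⇒ p = \frac{5}{3}.
Matching constants: q = -4p + 4q - 2 ⇒ q = \frac{26}{9}.
General: h(n) = A·(4)^n + \frac{5 n}{3} + \frac{26}{9}.
Apply h(0) = -7: A + \frac{26}{9} = -7 ⇒ A = - \frac{89}{9}.
So h(n) = - \frac{89 \cdot 4^{n}}{9} + \frac{5 n}{3} + \frac{26}{9}.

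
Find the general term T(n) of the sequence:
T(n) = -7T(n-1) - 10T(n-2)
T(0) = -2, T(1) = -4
Characteristic equation: x² + 7x + 10 = 0, which factors as (x - (-2))(x - (-5)) = 0.
Roots r₁ = -2, r₂ = -5 (distinct).
General solution: T(n) = A·(-2)^n + B·(-5)^n.
From T(0) = -2: A + B = -2.
From T(1) = -4: -2A - 5B = -4.
Solving: A = - \frac{14}{3}, B = \frac{8}{3}.
So T(n) = - \frac{14 \left(-2\right)^{n}}{3} + \frac{8 \left(-5\right)^{n}}{3}.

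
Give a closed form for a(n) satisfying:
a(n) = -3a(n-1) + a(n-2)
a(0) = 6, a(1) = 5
Characteristic equation: x² + 3x - 1 = 0.
Discriminant Δ = (-3)² + 4·(1) = 13.
Roots r₁,₂ = (-3 ± √13)/2, so r₁ = - \frac{3}{2} + \frac{\sqrt{13}}{2}, r₂ = - \frac{\sqrt{13}}{2} - \frac{3}{2}.
General solution: a(n) = A·r₁^n + B·r₂^n.
From the initial conditions, A + B = 6 and r₁A + r₂B = 5.
Since r₁ - r₂ = √13: A = (5 - (6)r₂)/√13 = 3 + \frac{14 \sqrt{13}}{13}, and B = 6 - A = 3 - \frac{14 \sqrt{13}}{13}.
So a(n) = \left(3 + \frac{14 \sqrt{13}}{13}\right)\left(- \frac{3}{2} + \frac{\sqrt{13}}{2}\right)^n + \left(3 - \frac{14 \sqrt{13}}{13}\right)\left(- \frac{\sqrt{13}}{2} - \frac{3}{2}\right)^n.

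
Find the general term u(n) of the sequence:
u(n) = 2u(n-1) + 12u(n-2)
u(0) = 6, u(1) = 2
Characteristic equation: x² - 2x - 12 = 0.
Discriminant Δ = (2)² + 4·(12) = 52.
Roots r₁,₂ = (2 ± √52)/2, so r₁ = 1 + \sqrt{13}, r₂ = 1 - \sqrt{13}.
General solution: u(n) = A·r₁^n + B·r₂^n.
From the initial conditions, A + B = 6 and r₁A + r₂B = 2.
Since r₁ - r₂ = √52: A = (2 - (6)r₂)/√52 = 3 - \frac{2 \sqrt{13}}{13}, and B = 6 - A = \frac{2 \sqrt{13}}{13} + 3.
So u(n) = \left(3 - \frac{2 \sqrt{13}}{13}\right)\left(1 + \sqrt{13}\right)^n + \left(\frac{2 \sqrt{13}}{13} + 3\right)\left(1 - \sqrt{13}\right)^n.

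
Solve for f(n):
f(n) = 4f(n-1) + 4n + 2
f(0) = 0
First-order linear with linear forcing.
Homogeneous solution: f_h(n) = A·(4)^n.
Try particular f_p(n) = pn + q. Substituting:
  pn + q = 4(p(n-1) + q) + 4n + 2.
Matching the n-coefficient: p = 4p + 4 ⇒ p = - \frac{4}{3}.
Matching constants: q = -4p + 4q + 2 ⇒ q = - \frac{22}{9}.
General: f(n) = A·(4)^n - \frac{4 n}{3} - \frac{22}{9}.
Apply f(0) = 0: A - \frac{22}{9} = 0 ⇒ A = \frac{22}{9}.
So f(n) = \frac{22 \cdot 4^{n}}{9} - \frac{4 n}{3} - \frac{22}{9}.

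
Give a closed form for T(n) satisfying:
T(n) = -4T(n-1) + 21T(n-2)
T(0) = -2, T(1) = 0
Characteristic equation: x² + 4x - 21 = 0, which factors as (x - (3))(x - (-7)) = 0.
Roots r₁ = 3, r₂ = -7 (distinct).
General solution: T(n) = A·(3)^n + B·(-7)^n.
From T(0) = -2: A + B = -2.
From T(1) = 0: 3A - 7B = 0.
Solving: A = - \frac{7}{5}, B = - \frac{3}{5}.
So T(n) = - \frac{3 \left(-7\right)^{n}}{5} - \frac{7 \cdot 3^{n}}{5}.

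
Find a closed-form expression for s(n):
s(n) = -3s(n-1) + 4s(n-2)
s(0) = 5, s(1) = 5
Characteristic equation: x² + 3x - 4 = 0, which factors as (x - (1))(x - (-4)) = 0.
Roots r₁ = 1, r₂ = -4 (distinct).
General solution: s(n) = A·(1)^n + B·(-4)^n.
From s(0) = 5: A + B = 5.
From s(1) = 5: A - 4B = 5.
Solving: A = 5, B = 0.
So s(n) = 5.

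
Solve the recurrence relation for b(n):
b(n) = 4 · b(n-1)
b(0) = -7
Pure geometric recurrence with ratio 4.
By induction b(n) = b(0) · (4)^n = - 7 \cdot 4^{n}.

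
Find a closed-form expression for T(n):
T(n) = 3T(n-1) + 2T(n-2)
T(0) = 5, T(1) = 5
Characteristic equation: x² - 3x - 2 = 0.
Discriminant Δ = (3)² + 4·(2) = 17.
Roots r₁,₂ = (3 ± √17)/2, so r₁ = \frac{3}{2} + \frac{\sqrt{17}}{2}, r₂ = \frac{3}{2} - \frac{\sqrt{17}}{2}.
General solution: T(n) = A·r₁^n + B·r₂^n.
From the initial conditions, A + B = 5 and r₁A + r₂B = 5.
Since r₁ - r₂ = √17: A = (5 - (5)r₂)/√17 = \frac{5}{2} - \frac{5 \sqrt{17}}{34}, and B = 5 - A = \frac{5 \sqrt{17}}{34} + \frac{5}{2}.
So T(n) = \left(\frac{5}{2} - \frac{5 \sqrt{17}}{34}\right)\left(\frac{3}{2} + \frac{\sqrt{17}}{2}\right)^n + \left(\frac{5 \sqrt{17}}{34} + \frac{5}{2}\right)\left(\frac{3}{2} - \frac{\sqrt{17}}{2}\right)^n.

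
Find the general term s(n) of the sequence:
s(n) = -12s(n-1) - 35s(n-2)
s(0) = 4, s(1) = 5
Characteristic equation: x² + 12x + 35 = 0, which factors as (x - (-5))(x - (-7)) = 0.
Roots r₁ = -5, r₂ = -7 (distinct).
General solution: s(n) = A·(-5)^n + B·(-7)^n.
From s(0) = 4: A + B = 4.
From s(1) = 5: -5A - 7B = 5.
Solving: A = \frac{33}{2}, B = - \frac{25}{2}.
So s(n) = \frac{33 \left(-5\right)^{n}}{2} - \frac{25 \left(-7\right)^{n}}{2}.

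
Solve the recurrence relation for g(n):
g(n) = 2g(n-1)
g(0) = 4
This is a homogeneous first-order recurrence with ratio 2.
By induction g(n) = g(0) · (2)^n = 4 \cdot 2^{n}.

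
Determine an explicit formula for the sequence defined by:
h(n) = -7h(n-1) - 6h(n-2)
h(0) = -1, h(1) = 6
Characteristic equation: x² + 7x + 6 = 0, which factors as (x - (-6))(x - (-1)) = 0.
Roots r₁ = -6, r₂ = -1 (distinct).
General solution: h(n) = A·(-6)^n + B·(-1)^n.
From h(0) = -1: A + B = -1.
From h(1) = 6: -6A - B = 6.
Solving: A = -1, B = 0.
So h(n) = - \left(-6\right)^{n}.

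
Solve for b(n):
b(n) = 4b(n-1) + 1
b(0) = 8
First-order linear non-homogeneous.
Homogeneous solution: b_h(n) = A·(4)^n.
Try constant particular solution b_p = K: K = 4K + 1 ⇒ K = - \frac{1}{3}.
General: b(n) = A·(4)^n - \frac{1}{3}.
Apply b(0) = 8: A - \frac{1}{3} = 8 ⇒ A = \frac{25}{3}.
So b(n) = \frac{25 \cdot 4^{n}}{3} - \frac{1}{3}.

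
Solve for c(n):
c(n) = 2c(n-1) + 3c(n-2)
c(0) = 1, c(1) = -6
Characteristic equation: x² - 2x - 3 = 0, which factors as (x - (3))(x - (-1)) = 0.
Roots r₁ = 3, r₂ = -1 (distinct).
General solution: c(n) = A·(3)^n + B·(-1)^n.
From c(0) = 1: A + B = 1.
From c(1) = -6: 3A - B = -6.
Solving: A = - \frac{5}{4}, B = \frac{9}{4}.
So c(n) = \frac{9 \left(-1\right)^{n}}{4} - \frac{5 \cdot 3^{n}}{4}.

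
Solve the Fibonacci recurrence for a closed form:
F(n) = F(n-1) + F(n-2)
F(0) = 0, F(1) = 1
This is the Fibonacci sequence.
Characteristic equation: x² - x - 1 = 0; roots r₁ = \frac{1}{2} + \frac{\sqrt{5}}{2}, r₂ = \frac{1}{2} - \frac{\sqrt{5}}{2}.
General: F(n) = A·r₁^n + B·r₂^n. Solving with F(0)=0, F(1)=1 gives A = \frac{\sqrt{5}}{5}, B = - \frac{\sqrt{5}}{5}.
So F(n) = \frac{2^{- n} \sqrt{5} \left(- \left(1 - \sqrt{5}\right)^{n} + \left(1 + \sqrt{5}\right)^{n}\right)}{5}.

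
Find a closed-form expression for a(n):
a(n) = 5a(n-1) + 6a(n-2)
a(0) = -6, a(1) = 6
Characteristic equation: x² - 5x - 6 = 0, which factors as (x - (6))(x - (-1)) = 0.
Roots r₁ = 6, r₂ = -1 (distinct).
General solution: a(n) = A·(6)^n + B·(-1)^n.
From a(0) = -6: A + B = -6.
From a(1) = 6: 6A - B = 6.
Solving: A = 0, B = -6.
So a(n) = - 6 \left(-1\right)^{n}.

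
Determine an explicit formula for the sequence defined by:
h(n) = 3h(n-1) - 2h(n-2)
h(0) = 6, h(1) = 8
Characteristic equation: x² - 3x + 2 = 0, which factors as (x - (1))(x - (2)) = 0.
Roots r₁ = 1, r₂ = 2 (distinct).
General solution: h(n) = A·(1)^n + B·(2)^n.
From h(0) = 6: A + B = 6.
From h(1) = 8: A + 2B = 8.
Solving: A = 4, B = 2.
So h(n) = 2 \cdot 2^{n} + 4.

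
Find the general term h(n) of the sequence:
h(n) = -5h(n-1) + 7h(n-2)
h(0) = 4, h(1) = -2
Characteristic equation: x² + 5x - 7 = 0.
Discriminant Δ = (-5)² + 4·(7) = 53.
Roots r₁,₂ = (-5 ± √53)/2, so r₁ = - \frac{5}{2} + \frac{\sqrt{53}}{2}, r₂ = - \frac{\sqrt{53}}{2} - \frac{5}{2}.
General solution: h(n) = A·r₁^n + B·r₂^n.
From the initial conditions, A + B = 4 and r₁A + r₂B = -2.
Since r₁ - r₂ = √53: A = (-2 - (4)r₂)/√53 = \frac{8 \sqrt{53}}{53} + 2, and B = 4 - A = 2 - \frac{8 \sqrt{53}}{53}.
So h(n) = \left(\frac{8 \sqrt{53}}{53} + 2\right)\left(- \frac{5}{2} + \frac{\sqrt{53}}{2}\right)^n + \left(2 - \frac{8 \sqrt{53}}{53}\right)\left(- \frac{\sqrt{53}}{2} - \frac{5}{2}\right)^n.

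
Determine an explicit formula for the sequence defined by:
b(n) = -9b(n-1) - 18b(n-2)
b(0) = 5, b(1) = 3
Characteristic equation: x² + 9x + 18 = 0, which factors as (x - (-3))(x - (-6)) = 0.
Roots r₁ = -3, r₂ = -6 (distinct).
General solution: b(n) = A·(-3)^n + B·(-6)^n.
From b(0) = 5: A + B = 5.
From b(1) = 3: -3A - 6B = 3.
Solving: A = 11, B = -6.
So b(n) = 11 \left(-3\right)^{n} - 6 \left(-6\right)^{n}.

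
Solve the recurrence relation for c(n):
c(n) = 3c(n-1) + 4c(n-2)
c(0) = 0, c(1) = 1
Characteristic equation: x² - 3x - 4 = 0, which factors as (x - (4))(x - (-1)) = 0.
Roots r₁ = 4, r₂ = -1 (distinct).
General solution: c(n) = A·(4)^n + B·(-1)^n.
From c(0) = 0: A + B = 0.
From c(1) = 1: 4A - B = 1.
Solving: A = \frac{1}{5}, B = - \frac{1}{5}.
So c(n) = - \frac{\left(-1\right)^{n}}{5} + \frac{4^{n}}{5}.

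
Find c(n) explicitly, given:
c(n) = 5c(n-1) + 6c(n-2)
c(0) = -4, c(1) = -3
Characteristic equation: x² - 5x - 6 = 0, which factors as (x - (-1))(x - (6)) = 0.
Roots r₁ = -1, r₂ = 6 (distinct).
General solution: c(n) = A·(-1)^n + B·(6)^n.
From c(0) = -4: A + B = -4.
From c(1) = -3: -A + 6B = -3.
Solving: A = -3, B = -1.
So c(n) = - 3 \left(-1\right)^{n} - 6^{n}.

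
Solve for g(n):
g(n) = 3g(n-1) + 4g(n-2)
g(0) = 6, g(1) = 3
Characteristic equation: x² - 3x - 4 = 0, which factors as (x - (4))(x - (-1)) = 0.
Roots r₁ = 4, r₂ = -1 (distinct).
General solution: g(n) = A·(4)^n + B·(-1)^n.
From g(0) = 6: A + B = 6.
From g(1) = 3: 4A - B = 3.
Solving: A = \frac{9}{5}, B = \frac{21}{5}.
So g(n) = \frac{21 \left(-1\right)^{n}}{5} + \frac{9 \cdot 4^{n}}{5}.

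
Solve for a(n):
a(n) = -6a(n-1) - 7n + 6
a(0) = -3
First-order linear with linear forcing.
Homogeneous solution: a_h(n) = A·(-6)^n.
Try particular a_p(n) = pn + q. Substituting:
  pn + q = -6(p(n-1) + q) - 7n + 6.
Matching the n-coefficient: p = -6p - 7 ⇒ p = -1.
Matching constants: q = 6p - 6q + 6 ⇒ q = 0.
General: a(n) = A·(-6)^n - n + 0.
Apply a(0) = -3: A + 0 = -3 ⇒ A = -3.
So a(n) = - 3 \left(-6\right)^{n} - n.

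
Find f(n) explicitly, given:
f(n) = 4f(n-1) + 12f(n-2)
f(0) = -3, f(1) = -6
Characteristic equation: x² - 4x - 12 = 0, which factors as (x - (6))(x - (-2)) = 0.
Roots r₁ = 6, r₂ = -2 (distinct).
General solution: f(n) = A·(6)^n + B·(-2)^n.
From f(0) = -3: A + B = -3.
From f(1) = -6: 6A - 2B = -6.
Solving: A = - \frac{3}{2}, B = - \frac{3}{2}.
So f(n) = - \frac{3 \left(-2\right)^{n}}{2} - \frac{3 \cdot 6^{n}}{2}.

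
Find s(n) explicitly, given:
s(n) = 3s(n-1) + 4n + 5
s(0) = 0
First-order linear with linear forcing.
Homogeneous solution: s_h(n) = A·(3)^n.
Try particular s_p(n) = pn + q. Substituting:
  pn + q = 3(p(n-1) + q) + 4n + 5.
Matching the n-coefficient: p = 3p + 4 ⇒ p = -2.
Matching constants: q = -3p + 3q + 5 ⇒ q = - \frac{11}{2}.
General: s(n) = A·(3)^n - 2 n - \frac{11}{2}.
Apply s(0) = 0: A - \frac{11}{2} = 0 ⇒ A = \frac{11}{2}.
So s(n) = \frac{11 \cdot 3^{n}}{2} - 2 n - \frac{11}{2}.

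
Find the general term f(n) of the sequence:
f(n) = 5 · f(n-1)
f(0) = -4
Pure geometric recurrence with ratio 5.
By induction f(n) = f(0) · (5)^n = - 4 \cdot 5^{n}.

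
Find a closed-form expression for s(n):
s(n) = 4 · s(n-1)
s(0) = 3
Pure geometric recurrence with ratio 4.
By induction s(n) = s(0) · (4)^n = 3 \cdot 4^{n}.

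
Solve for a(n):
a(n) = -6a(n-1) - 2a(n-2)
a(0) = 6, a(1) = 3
Characteristic equation: x² + 6x + 2 = 0.
Discriminant Δ = (-6)² + 4·(-2) = 28.
Roots r₁,₂ = (-6 ± √28)/2, so r₁ = -3 + \sqrt{7}, r₂ = -3 - \sqrt{7}.
General solution: a(n) = A·r₁^n + B·r₂^n.
From the initial conditions, A + B = 6 and r₁A + r₂B = 3.
Since r₁ - r₂ = √28: A = (3 - (6)r₂)/√28 = 3 + \frac{3 \sqrt{7}}{2}, and B = 6 - A = 3 - \frac{3 \sqrt{7}}{2}.
So a(n) = \left(3 + \frac{3 \sqrt{7}}{2}\right)\left(-3 + \sqrt{7}\right)^n + \left(3 - \frac{3 \sqrt{7}}{2}\right)\left(-3 - \sqrt{7}\right)^n.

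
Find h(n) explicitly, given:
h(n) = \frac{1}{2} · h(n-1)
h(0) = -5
Pure geometric recurrence with ratio \frac{1}{2}.
By induction h(n) = h(0) · (\frac{1}{2})^n = - 5 \cdot 2^{- n}.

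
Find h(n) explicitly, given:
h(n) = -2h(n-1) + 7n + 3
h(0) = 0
First-order linear with linear forcing.
Homogeneous solution: h_h(n) = A·(-2)^n.
Try particular h_p(n) = pn + q. Substituting:
  pn + q = -2(p(n-1) + q) + 7n + 3.
Matching the n-coefficient: p = -2p + 7 ⇒ p = \frac{7}{3}.
Matching constants: q = 2p - 2q + 3 ⇒ q = \frac{23}{9}.
General: h(n) = A·(-2)^n + \frac{7 n}{3} + \frac{23}{9}.
Apply h(0) = 0: A + \frac{23}{9} = 0 ⇒ A = - \frac{23}{9}.
So h(n) = - \frac{23 \left(-2\right)^{n}}{9} + \frac{7 n}{3} + \frac{23}{9}.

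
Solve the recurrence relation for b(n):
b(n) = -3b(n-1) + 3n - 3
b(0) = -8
First-order linear with linear forcing.
Homogeneous solution: b_h(n) = A·(-3)^n.
Try particular b_p(n) = pn + q. Substituting:
  pn + q = -3(p(n-1) + q) + 3n - 3.
Matching the n-coefficient: p = -3p + 3 ⇒ p = \frac{3}{4}.
Matching constants: q = 3p - 3q - 3 ⇒ q = - \frac{3}{16}.
General: b(n) = A·(-3)^n + \frac{3 n}{4} - \frac{3}{16}.
Apply b(0) = -8: A - \frac{3}{16} = -8 ⇒ A = - \frac{125}{16}.
So b(n) = - \frac{125 \left(-3\right)^{n}}{16} + \frac{3 n}{4} - \frac{3}{16}.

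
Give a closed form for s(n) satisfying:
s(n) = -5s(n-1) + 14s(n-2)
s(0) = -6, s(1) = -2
Characteristic equation: x² + 5x - 14 = 0, which factors as (x - (-7))(x - (2)) = 0.
Roots r₁ = -7, r₂ = 2 (distinct).
General solution: s(n) = A·(-7)^n + B·(2)^n.
From s(0) = -6: A + B = -6.
From s(1) = -2: -7A + 2B = -2.
Solving: A = - \frac{10}{9}, B = - \frac{44}{9}.
So s(n) = - \frac{10 \left(-7\right)^{n}}{9} - \frac{44 \cdot 2^{n}}{9}.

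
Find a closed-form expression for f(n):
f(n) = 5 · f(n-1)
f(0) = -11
Pure geometric recurrence with ratio 5.
By induction f(n) = f(0) · (5)^n = - 11 \cdot 5^{n}.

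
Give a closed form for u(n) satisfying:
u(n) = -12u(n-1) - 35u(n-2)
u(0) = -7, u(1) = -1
Characteristic equation: x² + 12x + 35 = 0, which factors as (x - (-5))(x - (-7)) = 0.
Roots r₁ = -5, r₂ = -7 (distinct).
General solution: u(n) = A·(-5)^n + B·(-7)^n.
From u(0) = -7: A + B = -7.
From u(1) = -1: -5A - 7B = -1.
Solving: A = -25, B = 18.
So u(n) = - 25 \left(-5\right)^{n} + 18 \left(-7\right)^{n}.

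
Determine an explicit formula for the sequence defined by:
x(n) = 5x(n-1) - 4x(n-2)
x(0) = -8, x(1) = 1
Characteristic equation: x² - 5x + 4 = 0, which factors as (x - (4))(x - (1)) = 0.
Roots r₁ = 4, r₂ = 1 (distinct).
General solution: x(n) = A·(4)^n + B·(1)^n.
From x(0) = -8: A + B = -8.
From x(1) = 1: 4A + B = 1.
Solving: A = 3, B = -11.
So x(n) = 3 \cdot 4^{n} - 11.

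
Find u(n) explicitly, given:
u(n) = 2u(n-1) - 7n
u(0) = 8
First-order linear with linear forcing.
Homogeneous solution: u_h(n) = A·(2)^n.
Try particular u_p(n) = pn + q. Substituting:
  pn + q = 2(p(n-1) + q) - 7n.
Matching the n-coefficient: p = 2p - 7 ⇒ p = 7.
Matching constants: q = -2p + 2q ⇒ q = 14.
General: u(n) = A·(2)^n + 7 n + 14.
Apply u(0) = 8: A + 14 = 8 ⇒ A = -6.
So u(n) = - 6 \cdot 2^{n} + 7 n + 14.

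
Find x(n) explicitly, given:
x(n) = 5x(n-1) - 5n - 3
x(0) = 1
First-order linear with linear forcing.
Homogeneous solution: x_h(n) = A·(5)^n.
Try particular x_p(n) = pn + q. Substituting:
  pn + q = 5(p(n-1) + q) - 5n - 3.
Matching the n-coefficient: p = 5p - 5 ⇒ p = \frac{5}{4}.
Matching constants: q = -5p + 5q - 3 ⇒ q = \frac{37}{16}.
General: x(n) = A·(5)^n + \frac{5 n}{4} + \frac{37}{16}.
Apply x(0) = 1: A + \frac{37}{16} = 1 ⇒ A = - \frac{21}{16}.
So x(n) = - \frac{21 \cdot 5^{n}}{16} + \frac{5 n}{4} + \frac{37}{16}.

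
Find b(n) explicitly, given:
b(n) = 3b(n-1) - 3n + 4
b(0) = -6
First-order linear with linear forcing.
Homogeneous solution: b_h(n) = A·(3)^n.
Try particular b_p(n) = pn + q. Substituting:
  pn + q = 3(p(n-1) + q) - 3n + 4.
Matching the n-coefficient: p = 3p - 3 ⇒ p = \frac{3}{2}.
Matching constants: q = -3p + 3q + 4 ⇒ q = \frac{1}{4}.
General: b(n) = A·(3)^n + \frac{3 n}{2} + \frac{1}{4}.
Apply b(0) = -6: A + \frac{1}{4} = -6 ⇒ A = - \frac{25}{4}.
So b(n) = - \frac{25 \cdot 3^{n}}{4} + \frac{3 n}{2} + \frac{1}{4}.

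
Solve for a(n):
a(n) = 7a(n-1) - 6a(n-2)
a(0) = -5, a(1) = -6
Characteristic equation: x² - 7x + 6 = 0, which factors as (x - (6))(x - (1)) = 0.
Roots r₁ = 6, r₂ = 1 (distinct).
General solution: a(n) = A·(6)^n + B·(1)^n.
From a(0) = -5: A + B = -5.
From a(1) = -6: 6A + B = -6.
Solving: A = - \frac{1}{5}, B = - \frac{24}{5}.
So a(n) = - \frac{6^{n}}{5} - \frac{24}{5}.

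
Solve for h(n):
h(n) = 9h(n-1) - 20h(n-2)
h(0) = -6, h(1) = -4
Characteristic equation: x² - 9x + 20 = 0, which factors as (x - (5))(x - (4)) = 0.
Roots r₁ = 5, r₂ = 4 (distinct).
General solution: h(n) = A·(5)^n + B·(4)^n.
From h(0) = -6: A + B = -6.
From h(1) = -4: 5A + 4B = -4.
Solving: A = 20, B = -26.
So h(n) = - 26 \cdot 4^{n} + 20 \cdot 5^{n}.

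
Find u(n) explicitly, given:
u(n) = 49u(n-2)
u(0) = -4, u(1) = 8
Characteristic equation: x² - 49 = 0, which factors as (x - (-7))(x - (7)) = 0.
Roots r₁ = -7, r₂ = 7 (distinct).
General solution: u(n) = A·(-7)^n + B·(7)^n.
From u(0) = -4: A + B = -4.
From u(1) = 8: -7A + 7B = 8.
Solving: A = - \frac{18}{7}, B = - \frac{10}{7}.
So u(n) = - \frac{18 \left(-7\right)^{n}}{7} - \frac{10 \cdot 7^{n}}{7}.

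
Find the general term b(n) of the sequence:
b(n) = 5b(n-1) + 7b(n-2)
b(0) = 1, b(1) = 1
Characteristic equation: x² - 5x - 7 = 0.
Discriminant Δ = (5)² + 4·(7) = 53.
Roots r₁,₂ = (5 ± √53)/2, so r₁ = \frac{5}{2} + \frac{\sqrt{53}}{2}, r₂ = \frac{5}{2} - \frac{\sqrt{53}}{2}.
General solution: b(n) = A·r₁^n + B·r₂^n.
From the initial conditions, A + B = 1 and r₁A + r₂B = 1.
Since r₁ - r₂ = √53: A = (1 - (1)r₂)/√53 = \frac{1}{2} - \frac{3 \sqrt{53}}{106}, and B = 1 - A = \frac{3 \sqrt{53}}{106} + \frac{1}{2}.
So b(n) = \left(\frac{1}{2} - \frac{3 \sqrt{53}}{106}\right)\left(\frac{5}{2} + \frac{\sqrt{53}}{2}\right)^n + \left(\frac{3 \sqrt{53}}{106} + \frac{1}{2}\right)\left(\frac{5}{2} - \frac{\sqrt{53}}{2}\right)^n.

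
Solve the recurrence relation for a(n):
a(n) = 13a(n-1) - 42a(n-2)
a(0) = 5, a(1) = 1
Characteristic equation: x² - 13x + 42 = 0, which factors as (x - (6))(x - (7)) = 0.
Roots r₁ = 6, r₂ = 7 (distinct).
General solution: a(n) = A·(6)^n + B·(7)^n.
From a(0) = 5: A + B = 5.
From a(1) = 1: 6A + 7B = 1.
Solving: A = 34, B = -29.
So a(n) = 34 \cdot 6^{n} - 29 \cdot 7^{n}.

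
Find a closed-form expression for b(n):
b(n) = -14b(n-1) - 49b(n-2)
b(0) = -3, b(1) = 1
Characteristic equation: x² + 14x + 49 = 0, which is (x - (-7))².
Repeated root r = -7.
General solution: b(n) = (A + Bn)·(-7)^n.
From b(0) = -3: A = -3.
From b(1) = 1: (A + B)·(-7) = 1 ⇒ B = \frac{20}{7}.
So b(n) = \left(\frac{20 n}{7} - 3\right) \cdot (-7)^n.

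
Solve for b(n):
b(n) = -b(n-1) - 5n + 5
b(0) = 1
First-order linear with linear forcing.
Homogeneous solution: b_h(n) = A·(-1)^n.
Try particular b_p(n) = pn + q. Substituting:
  pn + q = -(p(n-1) + q) - 5n + 5.
Matching the n-coefficient: p = -p - 5 ⇒ p = - \frac{5}{2}.
Matching constants: q = p - q + 5 ⇒ q = \frac{5}{4}.
General: b(n) = A·(-1)^n - \frac{5 n}{2} + \frac{5}{4}.
Apply b(0) = 1: A + \frac{5}{4} = 1 ⇒ A = - \frac{1}{4}.
So b(n) = - \frac{\left(-1\right)^{n}}{4} - \frac{5 n}{2} + \frac{5}{4}.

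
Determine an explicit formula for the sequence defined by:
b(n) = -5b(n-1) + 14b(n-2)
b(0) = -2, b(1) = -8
Characteristic equation: x² + 5x - 14 = 0, which factors as (x - (2))(x - (-7)) = 0.
Roots r₁ = 2, r₂ = -7 (distinct).
General solution: b(n) = A·(2)^n + B·(-7)^n.
From b(0) = -2: A + B = -2.
From b(1) = -8: 2A - 7B = -8.
Solving: A = - \frac{22}{9}, B = \frac{4}{9}.
So b(n) = \frac{4 \left(-7\right)^{n}}{9} - \frac{22 \cdot 2^{n}}{9}.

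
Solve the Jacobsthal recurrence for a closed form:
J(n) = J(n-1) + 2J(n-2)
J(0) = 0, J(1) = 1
This is the Jacobsthal sequence.
Characteristic equation: x² - x - 2 = 0; roots r₁ = 2, r₂ = -1.
General: J(n) = A·r₁^n + B·r₂^n. Solving with J(0)=0, J(1)=1 gives A = \frac{1}{3}, B = - \frac{1}{3}.
So J(n) = - \frac{\left(-1\right)^{n}}{3} + \frac{2^{n}}{3}.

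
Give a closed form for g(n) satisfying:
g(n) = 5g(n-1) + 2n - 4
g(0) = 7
First-order linear with linear forcing.
Homogeneous solution: g_h(n) = A·(5)^n.
Try particular g_p(n) = pn + q. Substituting:
  pn + q = 5(p(n-1) + q) + 2n - 4.
Matching the n-coefficient: p = 5p + 2 ⇒ p = - \frac{1}{2}.
Matching constants: q = -5p + 5q - 4 ⇒ q = \frac{3}{8}.
General: g(n) = A·(5)^n - \frac{n}{2} + \frac{3}{8}.
Apply g(0) = 7: A + \frac{3}{8} = 7 ⇒ A = \frac{53}{8}.
So g(n) = \frac{53 \cdot 5^{n}}{8} - \frac{n}{2} + \frac{3}{8}.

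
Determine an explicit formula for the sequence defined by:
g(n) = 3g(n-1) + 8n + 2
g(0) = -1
First-order linear with linear forcing.
Homogeneous solution: g_h(n) = A·(3)^n.
Try particular g_p(n) = pn + q. Substituting:
  pn + q = 3(p(n-1) + q) + 8n + 2.
Matching the n-coefficient: p = 3p + 8 ⇒ p = -4.
Matching constants: q = -3p + 3q + 2 ⇒ q = -7.
General: g(n) = A·(3)^n - 4 n - 7.
Apply g(0) = -1: A - 7 = -1 ⇒ A = 6.
So g(n) = 6 \cdot 3^{n} - 4 n - 7.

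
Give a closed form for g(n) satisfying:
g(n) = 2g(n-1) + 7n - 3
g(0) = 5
First-order linear with linear forcing.
Homogeneous solution: g_h(n) = A·(2)^n.
Try particular g_p(n) = pn + q. Substituting:
  pn + q = 2(p(n-1) + q) + 7n - 3.
Matching the n-coefficient: p = 2p + 7 ⇒ p = -7.
Matching constants: q = -2p + 2q - 3 ⇒ q = -11.
General: g(n) = A·(2)^n - 7 n - 11.
Apply g(0) = 5: A - 11 = 5 ⇒ A = 16.
So g(n) = 16 \cdot 2^{n} - 7 n - 11.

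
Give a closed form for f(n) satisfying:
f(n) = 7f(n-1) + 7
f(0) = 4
First-order linear non-homogeneous.
Homogeneous solution: f_h(n) = A·(7)^n.
Try constant particular solution f_p = K: K = 7K + 7 ⇒ K = - \frac{7}{6}.
General: f(n) = A·(7)^n - \frac{7}{6}.
Apply f(0) = 4: A - \frac{7}{6} = 4 ⇒ A = \frac{31}{6}.
So f(n) = \frac{31 \cdot 7^{n}}{6} - \frac{7}{6}.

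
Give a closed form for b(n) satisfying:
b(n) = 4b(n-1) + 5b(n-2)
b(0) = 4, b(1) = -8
Characteristic equation: x² - 4x - 5 = 0, which factors as (x - (5))(x - (-1)) = 0.
Roots r₁ = 5, r₂ = -1 (distinct).
General solution: b(n) = A·(5)^n + B·(-1)^n.
From b(0) = 4: A + B = 4.
From b(1) = -8: 5A - B = -8.
Solving: A = - \frac{2}{3}, B = \frac{14}{3}.
So b(n) = \frac{14 \left(-1\right)^{n}}{3} - \frac{2 \cdot 5^{n}}{3}.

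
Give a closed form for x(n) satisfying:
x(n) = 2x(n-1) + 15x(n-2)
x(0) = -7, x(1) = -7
Characteristic equation: x² - 2x - 15 = 0, which factors as (x - (5))(x - (-3)) = 0.
Roots r₁ = 5, r₂ = -3 (distinct).
General solution: x(n) = A·(5)^n + B·(-3)^n.
From x(0) = -7: A + B = -7.
From x(1) = -7: 5A - 3B = -7.
Solving: A = - \frac{7}{2}, B = - \frac{7}{2}.
So x(n) = - \frac{7 \left(-3\right)^{n}}{2} - \frac{7 \cdot 5^{n}}{2}.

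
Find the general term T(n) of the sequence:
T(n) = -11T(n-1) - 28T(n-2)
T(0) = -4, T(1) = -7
Characteristic equation: x² + 11x + 28 = 0, which factors as (x - (-7))(x - (-4)) = 0.
Roots r₁ = -7, r₂ = -4 (distinct).
General solution: T(n) = A·(-7)^n + B·(-4)^n.
From T(0) = -4: A + B = -4.
From T(1) = -7: -7A - 4B = -7.
Solving: A = \frac{23}{3}, B = - \frac{35}{3}.
So T(n) = - \frac{35 \left(-4\right)^{n}}{3} + \frac{23 \left(-7\right)^{n}}{3}.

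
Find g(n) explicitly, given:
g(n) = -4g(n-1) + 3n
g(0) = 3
First-order linear with linear forcing.
Homogeneous solution: g_h(n) = A·(-4)^n.
Try particular g_p(n) = pn + q. Substituting:
  pn + q = -4(p(n-1) + q) + 3n.
Matching the n-coefficient: p = -4p + 3 ⇒ p = \frac{3}{5}.
Matching constants: q = 4p - 4q ⇒ q = \frac{12}{25}.
General: g(n) = A·(-4)^n + \frac{3 n}{5} + \frac{12}{25}.
Apply g(0) = 3: A + \frac{12}{25} = 3 ⇒ A = \frac{63}{25}.
So g(n) = \frac{63 \left(-4\right)^{n}}{25} + \frac{3 n}{5} + \frac{12}{25}.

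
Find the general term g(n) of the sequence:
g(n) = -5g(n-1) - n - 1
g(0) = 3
First-order linear with linear forcing.
Homogeneous solution: g_h(n) = A·(-5)^n.
Try particular g_p(n) = pn + q. Substituting:
  pn + q = -5(p(n-1) + q) - n - 1.
Matching the n-coefficient: p = -5p - 1 ⇒ p = - \frac{1}{6}.
Matching constants: q = 5p - 5q - 1 ⇒ q = - \frac{11}{36}.
General: g(n) = A·(-5)^n - \frac{n}{6} - \frac{11}{36}.
Apply g(0) = 3: A - \frac{11}{36} = 3 ⇒ A = \frac{119}{36}.
So g(n) = \frac{119 \left(-5\right)^{n}}{36} - \frac{n}{6} - \frac{11}{36}.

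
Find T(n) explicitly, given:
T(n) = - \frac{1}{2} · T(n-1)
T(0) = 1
Pure geometric recurrence with ratio - \frac{1}{2}.
By induction T(n) = T(0) · (- \frac{1}{2})^n = \left(- \frac{1}{2}\right)^{n}.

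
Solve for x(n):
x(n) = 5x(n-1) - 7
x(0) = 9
First-order linear non-homogeneous.
Homogeneous solution: x_h(n) = A·(5)^n.
Try constant particular solution x_p = K: K = 5K - 7 ⇒ K = \frac{7}{4}.
General: x(n) = A·(5)^n + \frac{7}{4}.
Apply x(0) = 9: A + \frac{7}{4} = 9 ⇒ A = \frac{29}{4}.
So x(n) = \frac{29 \cdot 5^{n}}{4} + \frac{7}{4}.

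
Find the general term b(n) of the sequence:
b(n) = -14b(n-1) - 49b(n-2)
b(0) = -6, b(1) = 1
Characteristic equation: x² + 14x + 49 = 0, which is (x - (-7))².
Repeated root r = -7.
General solution: b(n) = (A + Bn)·(-7)^n.
From b(0) = -6: A = -6.
From b(1) = 1: (A + B)·(-7) = 1 ⇒ B = \frac{41}{7}.
So b(n) = \left(\frac{41 n}{7} - 6\right) \cdot (-7)^n.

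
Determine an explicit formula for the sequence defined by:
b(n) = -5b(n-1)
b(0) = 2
This is a homogeneous first-order recurrence with ratio -5.
By induction b(n) = b(0) · (-5)^n = 2 \left(-5\right)^{n}.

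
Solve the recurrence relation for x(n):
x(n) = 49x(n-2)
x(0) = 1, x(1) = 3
Characteristic equation: x² - 49 = 0, which factors as (x - (7))(x - (-7)) = 0.
Roots r₁ = 7, r₂ = -7 (distinct).
General solution: x(n) = A·(7)^n + B·(-7)^n.
From x(0) = 1: A + B = 1.
From x(1) = 3: 7A - 7B = 3.
Solving: A = \frac{5}{7}, B = \frac{2}{7}.
So x(n) = \frac{2 \left(-7\right)^{n}}{7} + \frac{5 \cdot 7^{n}}{7}.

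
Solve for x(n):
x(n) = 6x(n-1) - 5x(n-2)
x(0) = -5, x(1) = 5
Characteristic equation: x² - 6x + 5 = 0, which factors as (x - (5))(x - (1)) = 0.
Roots r₁ = 5, r₂ = 1 (distinct).
General solution: x(n) = A·(5)^n + B·(1)^n.
From x(0) = -5: A + B = -5.
From x(1) = 5: 5A + B = 5.
Solving: A = \frac{5}{2}, B = - \frac{15}{2}.
So x(n) = \frac{5 \cdot 5^{n}}{2} - \frac{15}{2}.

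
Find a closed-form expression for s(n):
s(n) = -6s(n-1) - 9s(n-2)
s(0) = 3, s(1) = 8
Characteristic equation: x² + 6x + 9 = 0, which is (x - (-3))².
Repeated root r = -3.
General solution: s(n) = (A + Bn)·(-3)^n.
From s(0) = 3: A = 3.
From s(1) = 8: (A + B)·(-3) = 8 ⇒ B = - \frac{17}{3}.
So s(n) = \left(3 - \frac{17 n}{3}\right) \cdot (-3)^n.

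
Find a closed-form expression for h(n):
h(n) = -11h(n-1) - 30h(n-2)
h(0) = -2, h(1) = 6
Characteristic equation: x² + 11x + 30 = 0, which factors as (x - (-5))(x - (-6)) = 0.
Roots r₁ = -5, r₂ = -6 (distinct).
General solution: h(n) = A·(-5)^n + B·(-6)^n.
From h(0) = -2: A + B = -2.
From h(1) = 6: -5A - 6B = 6.
Solving: A = -6, B = 4.
So h(n) = - 6 \left(-5\right)^{n} + 4 \left(-6\right)^{n}.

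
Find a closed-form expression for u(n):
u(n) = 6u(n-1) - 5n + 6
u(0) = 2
First-order linear with linear forcing.
Homogeneous solution: u_h(n) = A·(6)^n.
Try particular u_p(n) = pn + q. Substituting:
  pn + q = 6(p(n-1) + q) - 5n + 6.
Matching the n-coefficient: p = 6p - 5 ⇒ p = 1.
Matching constants: q = -6p + 6q + 6 ⇒ q = 0.
General: u(n) = A·(6)^n + n + 0.
Apply u(0) = 2: A + 0 = 2 ⇒ A = 2.
So u(n) = 2 \cdot 6^{n} + n.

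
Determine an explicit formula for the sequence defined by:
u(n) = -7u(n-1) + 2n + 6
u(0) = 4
First-order linear with linear forcing.
Homogeneous solution: u_h(n) = A·(-7)^n.
Try particular u_p(n) = pn + q. Substituting:
  pn + q = -7(p(n-1) + q) + 2n + 6.
Matching the n-coefficient: p = -7p + 2 ⇒ p = \frac{1}{4}.
Matching constants: q = 7p - 7q + 6 ⇒ q = \frac{31}{32}.
General: u(n) = A·(-7)^n + \frac{n}{4} + \frac{31}{32}.
Apply u(0) = 4: A + \frac{31}{32} = 4 ⇒ A = \frac{97}{32}.
So u(n) = \frac{97 \left(-7\right)^{n}}{32} + \frac{n}{4} + \frac{31}{32}.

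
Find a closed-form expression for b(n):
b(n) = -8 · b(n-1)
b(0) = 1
Pure geometric recurrence with ratio -8.
By induction b(n) = b(0) · (-8)^n = \left(-8\right)^{n}.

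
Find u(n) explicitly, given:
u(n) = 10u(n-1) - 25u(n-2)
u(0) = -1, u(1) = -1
Characteristic equation: x² - 10x + 25 = 0, which is (x - (5))².
Repeated root r = 5.
General solution: u(n) = (A + Bn)·(5)^n.
From u(0) = -1: A = -1.
From u(1) = -1: (A + B)·(5) = -1 ⇒ B = \frac{4}{5}.
So u(n) = \left(\frac{4 n}{5} - 1\right) \cdot (5)^n.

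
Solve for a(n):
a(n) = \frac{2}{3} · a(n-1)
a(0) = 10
Pure geometric recurrence with ratio \frac{2}{3}.
By induction a(n) = a(0) · (\frac{2}{3})^n = 10 \left(\frac{2}{3}\right)^{n}.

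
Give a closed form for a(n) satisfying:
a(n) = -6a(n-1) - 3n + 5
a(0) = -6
First-order linear with linear forcing.
Homogeneous solution: a_h(n) = A·(-6)^n.
Try particular a_p(n) = pn + q. Substituting:
  pn + q = -6(p(n-1) + q) - 3n + 5.
Matching the n-coefficient: p = -6p - 3 ⇒ p = - \frac{3}{7}.
Matching constants: q = 6p - 6q + 5 ⇒ q = \frac{17}{49}.
General: a(n) = A·(-6)^n - \frac{3 n}{7} + \frac{17}{49}.
Apply a(0) = -6: A + \frac{17}{49} = -6 ⇒ A = - \frac{311}{49}.
So a(n) = - \frac{311 \left(-6\right)^{n}}{49} - \frac{3 n}{7} + \frac{17}{49}.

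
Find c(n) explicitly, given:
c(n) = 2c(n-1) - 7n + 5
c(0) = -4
First-order linear with linear forcing.
Homogeneous solution: c_h(n) = A·(2)^n.
Try particular c_p(n) = pn + q. Substituting:
  pn + q = 2(p(n-1) + q) - 7n + 5.
Matching the n-coefficient: p = 2p - 7 ⇒ p = 7.
Matching constants: q = -2p + 2q + 5 ⇒ q = 9.
General: c(n) = A·(2)^n + 7 n + 9.
Apply c(0) = -4: A + 9 = -4 ⇒ A = -13.
So c(n) = - 13 \cdot 2^{n} + 7 n + 9.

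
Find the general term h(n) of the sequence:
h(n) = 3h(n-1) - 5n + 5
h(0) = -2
First-order linear with linear forcing.
Homogeneous solution: h_h(n) = A·(3)^n.
Try particular h_p(n) = pn + q. Substituting:
  pn + q = 3(p(n-1) + q) - 5n + 5.
Matching the n-coefficient: p = 3p - 5 ⇒ p = \frac{5}{2}.
Matching constants: q = -3p + 3q + 5 ⇒ q = \frac{5}{4}.
General: h(n) = A·(3)^n + \frac{5 n}{2} + \frac{5}{4}.
Apply h(0) = -2: A + \frac{5}{4} = -2 ⇒ A = - \frac{13}{4}.
So h(n) = - \frac{13 \cdot 3^{n}}{4} + \frac{5 n}{2} + \frac{5}{4}.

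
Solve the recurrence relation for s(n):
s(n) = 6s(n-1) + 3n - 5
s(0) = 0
First-order linear with linear forcing.
Homogeneous solution: s_h(n) = A·(6)^n.
Try particular s_p(n) = pn + q. Substituting:
  pn + q = 6(p(n-1) + q) + 3n - 5.
Matching the n-coefficient: p = 6p + 3 ⇒ p = - \frac{3}{5}.
Matching constants: q = -6p + 6q - 5 ⇒ q = \frac{7}{25}.
General: s(n) = A·(6)^n - \frac{3 n}{5} + \frac{7}{25}.
Apply s(0) = 0: A + \frac{7}{25} = 0 ⇒ A = - \frac{7}{25}.
So s(n) = - \frac{7 \cdot 6^{n}}{25} - \frac{3 n}{5} + \frac{7}{25}.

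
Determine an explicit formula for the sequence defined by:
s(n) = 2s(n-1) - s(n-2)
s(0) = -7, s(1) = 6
Characteristic equation: x² - 2x + 1 = 0, which is (x - (1))².
Repeated root r = 1.
General solution: s(n) = (A + Bn)·(1)^n.
From s(0) = -7: A = -7.
From s(1) = 6: (A + B)·(1) = 6 ⇒ B = 13.
So s(n) = \left(13 n - 7\right) \cdot (1)^n.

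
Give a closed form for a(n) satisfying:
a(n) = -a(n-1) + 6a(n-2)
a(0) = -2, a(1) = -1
Characteristic equation: x² + x - 6 = 0, which factors as (x - (-3))(x - (2)) = 0.
Roots r₁ = -3, r₂ = 2 (distinct).
General solution: a(n) = A·(-3)^n + B·(2)^n.
From a(0) = -2: A + B = -2.
From a(1) = -1: -3A + 2B = -1.
Solving: A = - \frac{3}{5}, B = - \frac{7}{5}.
So a(n) = - \frac{3 \left(-3\right)^{n}}{5} - \frac{7 \cdot 2^{n}}{5}.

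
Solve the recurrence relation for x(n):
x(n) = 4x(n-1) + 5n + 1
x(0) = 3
First-order linear with linear forcing.
Homogeneous solution: x_h(n) = A·(4)^n.
Try particular x_p(n) = pn + q. Substituting:
  pn + q = 4(p(n-1) + q) + 5n + 1.
Matching the n-coefficient: p = 4p + 5 ⇒ p = - \frac{5}{3}.
Matching constants: q = -4p + 4q + 1 ⇒ q = - \frac{23}{9}.
General: x(n) = A·(4)^n - \frac{5 n}{3} - \frac{23}{9}.
Apply x(0) = 3: A - \frac{23}{9} = 3 ⇒ A = \frac{50}{9}.
So x(n) = \frac{50 \cdot 4^{n}}{9} - \frac{5 n}{3} - \frac{23}{9}.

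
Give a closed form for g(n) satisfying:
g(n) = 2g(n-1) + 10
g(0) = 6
First-order linear non-homogeneous.
Homogeneous solution: g_h(n) = A·(2)^n.
Try constant particular solution g_p = K: K = 2K + 10 ⇒ K = -10.
General: g(n) = A·(2)^n - 10.
Apply g(0) = 6: A - 10 = 6 ⇒ A = 16.
So g(n) = 16 \cdot 2^{n} - 10.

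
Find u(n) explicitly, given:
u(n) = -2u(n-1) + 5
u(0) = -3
First-order linear non-homogeneous.
Homogeneous solution: u_h(n) = A·(-2)^n.
Try constant particular solution u_p = K: K = -2K + 5 ⇒ K = \frac{5}{3}.
General: u(n) = A·(-2)^n + \frac{5}{3}.
Apply u(0) = -3: A + \frac{5}{3} = -3 ⇒ A = - \frac{14}{3}.
So u(n) = \frac{5}{3} - \frac{14 \left(-2\right)^{n}}{3}.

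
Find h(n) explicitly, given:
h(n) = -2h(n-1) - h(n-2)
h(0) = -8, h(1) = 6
Characteristic equation: x² + 2x + 1 = 0, which is (x - (-1))².
Repeated root r = -1.
General solution: h(n) = (A + Bn)·(-1)^n.
From h(0) = -8: A = -8.
From h(1) = 6: (A + B)·(-1) = 6 ⇒ B = 2.
So h(n) = \left(2 n - 8\right) \cdot (-1)^n.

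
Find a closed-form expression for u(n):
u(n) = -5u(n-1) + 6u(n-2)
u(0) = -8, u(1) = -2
Characteristic equation: x² + 5x - 6 = 0, which factors as (x - (1))(x - (-6)) = 0.
Roots r₁ = 1, r₂ = -6 (distinct).
General solution: u(n) = A·(1)^n + B·(-6)^n.
From u(0) = -8: A + B = -8.
From u(1) = -2: A - 6B = -2.
Solving: A = - \frac{50}{7}, B = - \frac{6}{7}.
So u(n) = - \frac{6 \left(-6\right)^{n}}{7} - \frac{50}{7}.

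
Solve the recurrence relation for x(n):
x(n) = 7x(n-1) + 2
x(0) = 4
First-order linear non-homogeneous.
Homogeneous solution: x_h(n) = A·(7)^n.
Try constant particular solution x_p = K: K = 7K + 2 ⇒ K = - \frac{1}{3}.
General: x(n) = A·(7)^n - \frac{1}{3}.
Apply x(0) = 4: A - \frac{1}{3} = 4 ⇒ A = \frac{13}{3}.
So x(n) = \frac{13 \cdot 7^{n}}{3} - \frac{1}{3}.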